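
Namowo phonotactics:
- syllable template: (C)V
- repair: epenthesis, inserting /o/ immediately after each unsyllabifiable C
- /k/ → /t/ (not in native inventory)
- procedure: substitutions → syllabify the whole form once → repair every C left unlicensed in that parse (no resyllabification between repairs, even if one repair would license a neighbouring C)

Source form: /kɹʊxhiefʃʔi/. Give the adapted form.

Substitution: /k/ → /t/, giving /tɹʊxhiefʃʔi/.
Syllabifying with onset maximization leaves /t/, /x/, /f/, /ʃ/ stranded (no codas are permitted; onsets are limited to one consonant).
Epenthesis after each stranded consonant: /t/ → /to/, /x/ → /xo/, /f/ → /fo/, /ʃ/ → /ʃo/.

toɹʊxohiefoʃoʔi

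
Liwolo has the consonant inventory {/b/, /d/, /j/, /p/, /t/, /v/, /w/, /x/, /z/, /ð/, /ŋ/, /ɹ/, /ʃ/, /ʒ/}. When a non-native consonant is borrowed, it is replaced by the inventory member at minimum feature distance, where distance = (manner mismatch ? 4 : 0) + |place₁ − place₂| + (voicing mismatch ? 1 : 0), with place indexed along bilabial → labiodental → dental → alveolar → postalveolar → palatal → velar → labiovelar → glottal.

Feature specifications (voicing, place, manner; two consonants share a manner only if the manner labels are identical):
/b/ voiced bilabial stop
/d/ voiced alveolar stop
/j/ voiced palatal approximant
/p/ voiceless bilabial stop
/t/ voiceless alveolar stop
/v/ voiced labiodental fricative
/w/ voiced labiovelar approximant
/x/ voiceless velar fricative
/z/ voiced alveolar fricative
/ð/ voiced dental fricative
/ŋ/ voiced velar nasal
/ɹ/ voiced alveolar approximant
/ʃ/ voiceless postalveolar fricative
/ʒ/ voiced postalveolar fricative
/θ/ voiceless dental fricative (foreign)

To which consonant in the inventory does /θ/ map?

ð

/ð/ is closest: same manner (fricative), place distance 0 (dental→dental), voicing differs (+1); total 1. Next closest is /v/ at distance 2.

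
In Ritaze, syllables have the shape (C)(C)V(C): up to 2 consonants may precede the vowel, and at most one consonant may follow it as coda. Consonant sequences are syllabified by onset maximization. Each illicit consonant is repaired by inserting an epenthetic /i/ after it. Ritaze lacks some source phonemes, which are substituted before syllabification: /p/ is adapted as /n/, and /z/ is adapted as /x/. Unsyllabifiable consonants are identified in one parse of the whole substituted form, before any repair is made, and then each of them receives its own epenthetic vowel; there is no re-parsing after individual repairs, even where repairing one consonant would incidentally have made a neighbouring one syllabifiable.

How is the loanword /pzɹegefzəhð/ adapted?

Substitution: /p/ → /n/, /z/ → /x/, giving /nxɹegefxəhð/.
The consonants /n/, /ð/ cannot be parsed into a legal (C)(C)V(C) syllable (at most one coda consonant is licensed; onsets may contain at most 2 consonants).
Inserting the epenthetic vowel yields /n/ → /ni/, /ð/ → /ði/.

nixɹegefxəhði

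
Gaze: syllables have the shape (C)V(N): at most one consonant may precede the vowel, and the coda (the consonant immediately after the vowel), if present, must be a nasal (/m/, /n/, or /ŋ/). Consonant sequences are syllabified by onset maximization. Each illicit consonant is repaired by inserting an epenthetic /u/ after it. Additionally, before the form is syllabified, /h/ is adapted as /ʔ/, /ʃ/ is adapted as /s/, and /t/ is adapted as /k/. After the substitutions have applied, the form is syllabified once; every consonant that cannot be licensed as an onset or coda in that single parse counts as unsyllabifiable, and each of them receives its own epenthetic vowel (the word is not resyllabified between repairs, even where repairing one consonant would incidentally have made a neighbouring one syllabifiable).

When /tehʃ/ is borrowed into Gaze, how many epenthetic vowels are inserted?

2

After substitution the input is /keʔs/.
The unsyllabifiable consonants are /ʔ/, /s/; each receives one epenthetic vowel.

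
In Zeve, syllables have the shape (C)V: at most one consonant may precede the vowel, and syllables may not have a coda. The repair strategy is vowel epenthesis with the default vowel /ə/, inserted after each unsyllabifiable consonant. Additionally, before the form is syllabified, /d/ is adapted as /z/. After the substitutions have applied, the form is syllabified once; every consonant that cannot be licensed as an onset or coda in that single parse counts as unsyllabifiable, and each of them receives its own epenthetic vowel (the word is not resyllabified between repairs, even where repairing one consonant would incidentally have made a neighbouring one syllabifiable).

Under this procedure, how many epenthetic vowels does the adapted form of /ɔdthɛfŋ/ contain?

4

After substitution the input is /ɔzthɛfŋ/.
The unsyllabifiable consonants are /z/, /t/, /f/, /ŋ/; each receives one epenthetic vowel.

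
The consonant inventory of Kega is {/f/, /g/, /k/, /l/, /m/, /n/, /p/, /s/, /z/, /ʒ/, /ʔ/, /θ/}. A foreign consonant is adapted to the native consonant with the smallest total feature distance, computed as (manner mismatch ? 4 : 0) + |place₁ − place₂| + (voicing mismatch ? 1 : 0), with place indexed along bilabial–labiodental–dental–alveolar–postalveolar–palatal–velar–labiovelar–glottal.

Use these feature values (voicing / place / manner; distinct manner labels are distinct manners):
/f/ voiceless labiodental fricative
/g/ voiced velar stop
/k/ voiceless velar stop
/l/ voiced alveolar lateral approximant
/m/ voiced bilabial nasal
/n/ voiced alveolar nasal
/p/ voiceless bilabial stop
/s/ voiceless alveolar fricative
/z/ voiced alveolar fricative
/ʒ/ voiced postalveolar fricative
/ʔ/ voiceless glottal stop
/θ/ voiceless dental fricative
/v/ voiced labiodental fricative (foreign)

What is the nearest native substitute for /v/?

f

/f/ is closest: same manner (fricative), place distance 0 (labiodental→labiodental), voicing differs (+1); total 1. Next closest is /z/ at distance 2.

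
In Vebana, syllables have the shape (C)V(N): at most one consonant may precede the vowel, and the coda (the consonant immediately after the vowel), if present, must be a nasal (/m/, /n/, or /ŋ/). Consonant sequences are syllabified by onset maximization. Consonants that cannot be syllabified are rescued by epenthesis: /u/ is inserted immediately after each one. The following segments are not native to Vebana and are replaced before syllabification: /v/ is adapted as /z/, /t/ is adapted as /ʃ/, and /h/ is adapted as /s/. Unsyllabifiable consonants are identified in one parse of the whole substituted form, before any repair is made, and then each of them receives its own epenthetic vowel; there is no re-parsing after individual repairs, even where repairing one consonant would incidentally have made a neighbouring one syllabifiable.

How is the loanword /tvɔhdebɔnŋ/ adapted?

Substitution: /t/ → /ʃ/, /v/ → /z/, /h/ → /s/, giving /ʃzɔsdebɔnŋ/.
Under (C)V(N), the unsyllabifiable consonants are /ʃ/, /s/, /ŋ/ (only a nasal (/m/, /n/, or /ŋ/) is licensed in coda position; onsets are limited to one consonant).
Each unlicensed consonant becomes the onset of a new syllable: /ʃ/ → /ʃu/, /s/ → /su/, /ŋ/ → /ŋu/.

ʃuzɔsudebɔnŋu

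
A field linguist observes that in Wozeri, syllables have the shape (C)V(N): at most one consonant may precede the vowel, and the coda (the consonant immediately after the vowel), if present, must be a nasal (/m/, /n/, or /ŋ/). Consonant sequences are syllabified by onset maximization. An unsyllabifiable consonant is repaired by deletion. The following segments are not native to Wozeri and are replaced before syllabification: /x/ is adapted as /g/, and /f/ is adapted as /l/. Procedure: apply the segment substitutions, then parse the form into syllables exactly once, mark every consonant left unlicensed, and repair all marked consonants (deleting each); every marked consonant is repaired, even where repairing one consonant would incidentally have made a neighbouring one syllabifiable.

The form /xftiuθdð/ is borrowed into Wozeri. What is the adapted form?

tiu

Substitution: /x/ → /g/, /f/ → /l/, giving /gltiuθdð/.
Under (C)V(N), the unsyllabifiable consonants are /g/, /l/, /θ/, /d/, /ð/ (only a nasal (/m/, /n/, or /ŋ/) is licensed in coda position; onsets are limited to one consonant).
Deletion applies to /g/, /l/, /θ/, /d/, /ð/.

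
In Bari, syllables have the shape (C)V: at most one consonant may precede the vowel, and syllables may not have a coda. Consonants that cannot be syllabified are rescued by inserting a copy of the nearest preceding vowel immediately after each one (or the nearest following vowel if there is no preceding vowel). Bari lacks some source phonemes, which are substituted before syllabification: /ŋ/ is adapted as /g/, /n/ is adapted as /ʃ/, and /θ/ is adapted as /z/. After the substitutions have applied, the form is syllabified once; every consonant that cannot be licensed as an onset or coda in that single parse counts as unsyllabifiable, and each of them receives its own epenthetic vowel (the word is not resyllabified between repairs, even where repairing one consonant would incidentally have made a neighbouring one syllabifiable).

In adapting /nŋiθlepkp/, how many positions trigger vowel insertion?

After substitution the input is /ʃgizlepkp/.
The unsyllabifiable consonants are /ʃ/, /z/, /p/, /k/, /p/; each receives one epenthetic vowel.

5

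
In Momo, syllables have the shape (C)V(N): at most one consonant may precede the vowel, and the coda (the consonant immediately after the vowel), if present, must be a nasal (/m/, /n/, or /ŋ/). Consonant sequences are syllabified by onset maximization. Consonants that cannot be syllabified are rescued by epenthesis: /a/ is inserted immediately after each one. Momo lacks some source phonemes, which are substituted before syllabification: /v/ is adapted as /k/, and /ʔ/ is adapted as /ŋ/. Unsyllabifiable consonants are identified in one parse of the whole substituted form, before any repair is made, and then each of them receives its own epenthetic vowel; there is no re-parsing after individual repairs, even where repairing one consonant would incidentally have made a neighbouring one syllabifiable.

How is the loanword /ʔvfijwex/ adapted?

ŋakafijawexa

Substitution: /ʔ/ → /ŋ/, /v/ → /k/, giving /ŋkfijwex/.
Under (C)V(N), the unsyllabifiable consonants are /ŋ/, /k/, /j/, /x/ (only a nasal (/m/, /n/, or /ŋ/) is licensed in coda position; onsets are limited to one consonant).
Inserting the epenthetic vowel yields /ŋ/ → /ŋa/, /k/ → /ka/, /j/ → /ja/, /x/ → /xa/.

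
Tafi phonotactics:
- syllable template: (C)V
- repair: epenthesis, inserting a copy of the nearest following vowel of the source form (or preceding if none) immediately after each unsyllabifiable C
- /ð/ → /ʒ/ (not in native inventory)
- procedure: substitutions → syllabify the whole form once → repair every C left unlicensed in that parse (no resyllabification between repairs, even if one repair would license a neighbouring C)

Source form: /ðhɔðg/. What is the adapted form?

Substitution: /ð/ → /ʒ/, giving /ʒhɔʒg/.
Under (C)V, the unsyllabifiable consonants are /ʒ/, /ʒ/, /g/ (no codas are permitted; onsets are limited to one consonant).
Each unlicensed consonant becomes the onset of a new syllable: /ʒ/ → /ʒɔ/, /ʒ/ → /ʒɔ/, /g/ → /gɔ/.

ʒɔhɔʒɔgɔ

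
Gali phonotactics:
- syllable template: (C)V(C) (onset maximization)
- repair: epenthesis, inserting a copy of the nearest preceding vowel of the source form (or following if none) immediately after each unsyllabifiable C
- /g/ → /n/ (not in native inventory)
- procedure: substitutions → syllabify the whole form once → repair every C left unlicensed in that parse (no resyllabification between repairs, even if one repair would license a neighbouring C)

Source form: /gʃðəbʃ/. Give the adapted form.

nəʃəðəbʃə

Substitution: /g/ → /n/, giving /nʃðəbʃ/.
Syllabifying with onset maximization leaves /n/, /ʃ/, /ʃ/ stranded (at most one coda consonant is licensed; onsets are limited to one consonant).
Epenthesis after each stranded consonant: /n/ → /nə/, /ʃ/ → /ʃə/, /ʃ/ → /ʃə/.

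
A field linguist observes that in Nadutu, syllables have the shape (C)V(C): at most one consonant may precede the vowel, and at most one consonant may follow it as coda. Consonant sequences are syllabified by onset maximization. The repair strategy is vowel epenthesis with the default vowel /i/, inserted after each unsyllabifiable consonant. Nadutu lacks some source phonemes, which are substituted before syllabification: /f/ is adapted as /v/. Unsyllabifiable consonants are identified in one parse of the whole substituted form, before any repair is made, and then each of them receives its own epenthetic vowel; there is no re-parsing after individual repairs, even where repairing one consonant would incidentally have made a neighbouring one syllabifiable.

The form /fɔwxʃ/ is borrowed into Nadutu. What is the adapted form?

Substitution: /f/ → /v/, giving /vɔwxʃ/.
The consonants /x/, /ʃ/ cannot be parsed into a legal (C)V(C) syllable (at most one coda consonant is licensed; onsets are limited to one consonant).
Each unlicensed consonant becomes the onset of a new syllable: /x/ → /xi/, /ʃ/ → /ʃi/.

vɔwxiʃi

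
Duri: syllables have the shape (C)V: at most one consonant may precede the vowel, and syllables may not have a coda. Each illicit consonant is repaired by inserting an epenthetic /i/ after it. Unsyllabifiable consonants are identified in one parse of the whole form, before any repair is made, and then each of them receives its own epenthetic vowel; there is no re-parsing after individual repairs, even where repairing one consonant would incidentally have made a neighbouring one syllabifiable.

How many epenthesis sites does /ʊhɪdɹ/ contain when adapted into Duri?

The unsyllabifiable consonants are /d/, /ɹ/; each receives one epenthetic vowel.

2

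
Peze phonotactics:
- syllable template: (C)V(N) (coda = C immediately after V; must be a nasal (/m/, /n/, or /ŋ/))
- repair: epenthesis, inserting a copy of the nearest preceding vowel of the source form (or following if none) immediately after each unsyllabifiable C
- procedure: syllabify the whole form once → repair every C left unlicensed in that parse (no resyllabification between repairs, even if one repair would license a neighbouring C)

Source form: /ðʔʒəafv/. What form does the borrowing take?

ðəʔəʒəafava

Syllabifying with onset maximization leaves /ð/, /ʔ/, /f/, /v/ stranded (only a nasal (/m/, /n/, or /ŋ/) is licensed in coda position; onsets are limited to one consonant).
Inserting the epenthetic vowel yields /ð/ → /ðə/, /ʔ/ → /ʔə/, /f/ → /fa/, /v/ → /va/.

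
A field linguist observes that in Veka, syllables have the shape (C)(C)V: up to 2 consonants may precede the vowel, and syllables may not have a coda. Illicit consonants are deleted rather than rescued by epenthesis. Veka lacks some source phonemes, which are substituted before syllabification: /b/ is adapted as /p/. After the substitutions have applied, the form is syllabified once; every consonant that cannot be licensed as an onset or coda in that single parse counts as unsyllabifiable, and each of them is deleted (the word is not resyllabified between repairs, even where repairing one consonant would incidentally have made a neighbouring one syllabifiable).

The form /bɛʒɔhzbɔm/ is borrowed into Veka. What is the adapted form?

Substitution: /b/ → /p/, giving /pɛʒɔhzpɔm/.
The consonants /h/, /m/ cannot be parsed into a legal (C)(C)V syllable (no codas are permitted; onsets may contain at most 2 consonants).
Deleting the stranded consonants removes /h/, /m/.

pɛʒɔzpɔ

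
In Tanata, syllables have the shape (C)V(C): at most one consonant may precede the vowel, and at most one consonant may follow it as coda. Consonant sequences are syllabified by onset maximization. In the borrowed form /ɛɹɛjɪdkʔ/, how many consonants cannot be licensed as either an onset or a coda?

Under (C)V(C), the unsyllabifiable consonants are /k/, /ʔ/ (at most one coda consonant is licensed; onsets are limited to one consonant).

2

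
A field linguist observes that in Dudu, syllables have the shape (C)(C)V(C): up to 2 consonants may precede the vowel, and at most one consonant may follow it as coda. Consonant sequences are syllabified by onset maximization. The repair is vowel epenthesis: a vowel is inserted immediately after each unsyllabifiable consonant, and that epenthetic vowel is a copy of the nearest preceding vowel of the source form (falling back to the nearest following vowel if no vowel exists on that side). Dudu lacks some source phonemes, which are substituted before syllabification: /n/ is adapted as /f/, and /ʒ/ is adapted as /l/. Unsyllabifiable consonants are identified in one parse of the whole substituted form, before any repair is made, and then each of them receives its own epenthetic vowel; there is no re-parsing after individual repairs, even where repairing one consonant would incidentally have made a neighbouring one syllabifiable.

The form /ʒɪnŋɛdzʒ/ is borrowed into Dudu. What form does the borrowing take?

Substitution: /ʒ/ → /l/, /n/ → /f/, giving /lɪfŋɛdzl/.
Syllabifying with onset maximization leaves /z/, /l/ stranded (at most one coda consonant is licensed; onsets may contain at most 2 consonants).
Inserting the epenthetic vowel yields /z/ → /zɛ/, /l/ → /lɛ/.

lɪfŋɛdzɛlɛ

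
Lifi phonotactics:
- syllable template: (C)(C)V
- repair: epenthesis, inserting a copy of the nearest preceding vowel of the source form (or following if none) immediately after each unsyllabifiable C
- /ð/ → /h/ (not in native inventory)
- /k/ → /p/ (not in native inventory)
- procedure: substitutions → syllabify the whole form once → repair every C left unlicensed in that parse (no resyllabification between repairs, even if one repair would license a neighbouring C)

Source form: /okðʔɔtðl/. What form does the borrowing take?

Substitution: /k/ → /p/, /ð/ → /h/, giving /ophʔɔthl/.
The consonants /p/, /t/, /h/, /l/ cannot be parsed into a legal (C)(C)V syllable (no codas are permitted; onsets may contain at most 2 consonants).
Each unlicensed consonant becomes the onset of a new syllable: /p/ → /po/, /t/ → /tɔ/, /h/ → /hɔ/, /l/ → /lɔ/.

opohʔɔtɔhɔlɔ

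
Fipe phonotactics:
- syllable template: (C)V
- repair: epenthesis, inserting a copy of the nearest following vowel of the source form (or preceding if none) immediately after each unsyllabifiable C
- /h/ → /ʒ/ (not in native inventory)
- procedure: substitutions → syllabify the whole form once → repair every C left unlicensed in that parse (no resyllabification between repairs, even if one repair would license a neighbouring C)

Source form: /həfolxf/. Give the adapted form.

ʒəfoloxofo

Substitution: /h/ → /ʒ/, giving /ʒəfolxf/.
The consonants /l/, /x/, /f/ cannot be parsed into a legal (C)V syllable (no codas are permitted; onsets are limited to one consonant).
Epenthesis after each stranded consonant: /l/ → /lo/, /x/ → /xo/, /f/ → /fo/.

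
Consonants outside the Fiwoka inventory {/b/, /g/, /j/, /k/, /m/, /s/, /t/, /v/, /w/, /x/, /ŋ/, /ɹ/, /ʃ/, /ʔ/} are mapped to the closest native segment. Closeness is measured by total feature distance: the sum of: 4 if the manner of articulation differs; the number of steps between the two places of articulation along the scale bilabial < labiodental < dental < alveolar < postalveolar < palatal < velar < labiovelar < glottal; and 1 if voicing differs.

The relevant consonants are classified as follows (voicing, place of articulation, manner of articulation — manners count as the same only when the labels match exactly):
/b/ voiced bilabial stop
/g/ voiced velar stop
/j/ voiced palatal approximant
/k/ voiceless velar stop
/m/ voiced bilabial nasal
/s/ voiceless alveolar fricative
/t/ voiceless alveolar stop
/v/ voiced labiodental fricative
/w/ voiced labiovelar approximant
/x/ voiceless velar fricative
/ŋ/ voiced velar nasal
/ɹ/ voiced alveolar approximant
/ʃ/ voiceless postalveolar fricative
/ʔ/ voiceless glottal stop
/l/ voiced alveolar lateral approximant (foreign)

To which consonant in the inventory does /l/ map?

/ɹ/ is closest: manner differs (lateral approximant→approximant, +4), place distance 0 (alveolar→alveolar), same voicing; total 4. Next closest is /s/ at distance 5.

ɹ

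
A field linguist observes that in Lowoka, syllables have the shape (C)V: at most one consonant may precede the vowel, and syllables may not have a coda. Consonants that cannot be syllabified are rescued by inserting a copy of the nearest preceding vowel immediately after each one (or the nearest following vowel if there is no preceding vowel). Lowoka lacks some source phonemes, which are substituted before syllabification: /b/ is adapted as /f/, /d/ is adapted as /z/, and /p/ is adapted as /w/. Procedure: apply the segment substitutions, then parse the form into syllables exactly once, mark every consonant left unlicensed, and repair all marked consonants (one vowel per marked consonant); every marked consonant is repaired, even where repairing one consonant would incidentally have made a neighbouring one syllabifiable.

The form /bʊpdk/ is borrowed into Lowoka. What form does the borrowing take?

fʊwʊzʊkʊ

Substitution: /b/ → /f/, /p/ → /w/, /d/ → /z/, giving /fʊwzk/.
Syllabifying with onset maximization leaves /w/, /z/, /k/ stranded (no codas are permitted; onsets are limited to one consonant).
Inserting the epenthetic vowel yields /w/ → /wʊ/, /z/ → /zʊ/, /k/ → /kʊ/.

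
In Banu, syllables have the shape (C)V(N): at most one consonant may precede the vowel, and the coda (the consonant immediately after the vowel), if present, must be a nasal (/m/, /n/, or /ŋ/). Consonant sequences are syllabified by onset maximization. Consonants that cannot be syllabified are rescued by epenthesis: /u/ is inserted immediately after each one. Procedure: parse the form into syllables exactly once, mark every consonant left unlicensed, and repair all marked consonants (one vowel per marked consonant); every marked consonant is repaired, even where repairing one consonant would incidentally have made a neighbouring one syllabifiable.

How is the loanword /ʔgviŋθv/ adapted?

ʔuguviŋθuvu

The consonants /ʔ/, /g/, /θ/, /v/ cannot be parsed into a legal (C)V(N) syllable (only a nasal (/m/, /n/, or /ŋ/) is licensed in coda position; onsets are limited to one consonant).
Each unlicensed consonant becomes the onset of a new syllable: /ʔ/ → /ʔu/, /g/ → /gu/, /θ/ → /θu/, /v/ → /vu/.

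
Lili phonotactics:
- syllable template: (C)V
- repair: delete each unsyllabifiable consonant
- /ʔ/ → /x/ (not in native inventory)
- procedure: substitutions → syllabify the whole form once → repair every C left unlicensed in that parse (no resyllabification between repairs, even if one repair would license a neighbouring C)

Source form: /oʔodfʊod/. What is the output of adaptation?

oxofʊo

Substitution: /ʔ/ → /x/, giving /oxodfʊod/.
Under (C)V, the unsyllabifiable consonants are /d/, /d/ (no codas are permitted; onsets are limited to one consonant).
Deleting the stranded consonants removes /d/, /d/.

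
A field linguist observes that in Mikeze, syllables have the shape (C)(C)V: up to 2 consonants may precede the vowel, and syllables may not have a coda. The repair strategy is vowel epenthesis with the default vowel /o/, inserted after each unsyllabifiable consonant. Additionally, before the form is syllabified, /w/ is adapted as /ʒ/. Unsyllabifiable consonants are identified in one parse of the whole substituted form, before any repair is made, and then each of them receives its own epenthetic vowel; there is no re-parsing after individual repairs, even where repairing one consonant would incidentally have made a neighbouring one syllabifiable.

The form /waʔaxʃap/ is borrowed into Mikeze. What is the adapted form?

Substitution: /w/ → /ʒ/, giving /ʒaʔaxʃap/.
Under (C)(C)V, the unsyllabifiable consonants are /p/ (no codas are permitted; onsets may contain at most 2 consonants).
Epenthesis after each stranded consonant: /p/ → /po/.

ʒaʔaxʃapo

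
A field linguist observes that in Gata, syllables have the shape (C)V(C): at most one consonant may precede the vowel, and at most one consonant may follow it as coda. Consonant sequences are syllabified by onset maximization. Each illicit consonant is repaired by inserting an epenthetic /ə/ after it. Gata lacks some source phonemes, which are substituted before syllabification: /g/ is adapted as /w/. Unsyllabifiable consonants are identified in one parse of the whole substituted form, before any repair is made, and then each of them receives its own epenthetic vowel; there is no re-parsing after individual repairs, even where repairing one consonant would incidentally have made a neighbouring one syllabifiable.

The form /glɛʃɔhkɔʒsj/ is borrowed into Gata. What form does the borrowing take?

wəlɛʃɔhkɔʒsəjə

Substitution: /g/ → /w/, giving /wlɛʃɔhkɔʒsj/.
The consonants /w/, /s/, /j/ cannot be parsed into a legal (C)V(C) syllable (at most one coda consonant is licensed; onsets are limited to one consonant).
Each unlicensed consonant becomes the onset of a new syllable: /w/ → /wə/, /s/ → /sə/, /j/ → /jə/.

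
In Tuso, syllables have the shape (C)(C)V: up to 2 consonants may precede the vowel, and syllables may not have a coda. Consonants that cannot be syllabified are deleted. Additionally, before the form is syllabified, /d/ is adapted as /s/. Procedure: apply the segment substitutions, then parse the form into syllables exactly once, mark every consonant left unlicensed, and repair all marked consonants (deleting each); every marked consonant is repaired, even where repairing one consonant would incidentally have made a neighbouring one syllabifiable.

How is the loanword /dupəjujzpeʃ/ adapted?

supəjuzpe

Substitution: /d/ → /s/, giving /supəjujzpeʃ/.
The consonants /j/, /ʃ/ cannot be parsed into a legal (C)(C)V syllable (no codas are permitted; onsets may contain at most 2 consonants).
Deleting the stranded consonants removes /j/, /ʃ/.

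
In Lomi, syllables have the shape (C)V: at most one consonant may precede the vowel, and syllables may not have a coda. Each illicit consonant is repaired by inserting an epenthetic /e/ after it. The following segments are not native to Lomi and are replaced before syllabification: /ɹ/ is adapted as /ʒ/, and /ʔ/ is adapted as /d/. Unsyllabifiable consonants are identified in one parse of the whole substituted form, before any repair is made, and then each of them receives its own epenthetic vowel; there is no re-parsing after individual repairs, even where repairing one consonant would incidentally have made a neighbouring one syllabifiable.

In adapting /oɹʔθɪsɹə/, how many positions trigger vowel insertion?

After substitution the input is /oʒdθɪsʒə/.
The unsyllabifiable consonants are /ʒ/, /d/, /s/; each receives one epenthetic vowel.

3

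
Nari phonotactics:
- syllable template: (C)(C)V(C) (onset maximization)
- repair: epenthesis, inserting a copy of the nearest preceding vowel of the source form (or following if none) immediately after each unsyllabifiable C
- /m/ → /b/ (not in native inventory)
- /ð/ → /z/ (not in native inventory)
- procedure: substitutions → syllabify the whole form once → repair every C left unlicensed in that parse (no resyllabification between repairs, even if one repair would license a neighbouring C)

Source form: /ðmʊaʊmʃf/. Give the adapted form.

zbʊaʊbʃʊfʊ

Substitution: /ð/ → /z/, /m/ → /b/, giving /zbʊaʊbʃf/.
Under (C)(C)V(C), the unsyllabifiable consonants are /ʃ/, /f/ (at most one coda consonant is licensed; onsets may contain at most 2 consonants).
Each unlicensed consonant becomes the onset of a new syllable: /ʃ/ → /ʃʊ/, /f/ → /fʊ/.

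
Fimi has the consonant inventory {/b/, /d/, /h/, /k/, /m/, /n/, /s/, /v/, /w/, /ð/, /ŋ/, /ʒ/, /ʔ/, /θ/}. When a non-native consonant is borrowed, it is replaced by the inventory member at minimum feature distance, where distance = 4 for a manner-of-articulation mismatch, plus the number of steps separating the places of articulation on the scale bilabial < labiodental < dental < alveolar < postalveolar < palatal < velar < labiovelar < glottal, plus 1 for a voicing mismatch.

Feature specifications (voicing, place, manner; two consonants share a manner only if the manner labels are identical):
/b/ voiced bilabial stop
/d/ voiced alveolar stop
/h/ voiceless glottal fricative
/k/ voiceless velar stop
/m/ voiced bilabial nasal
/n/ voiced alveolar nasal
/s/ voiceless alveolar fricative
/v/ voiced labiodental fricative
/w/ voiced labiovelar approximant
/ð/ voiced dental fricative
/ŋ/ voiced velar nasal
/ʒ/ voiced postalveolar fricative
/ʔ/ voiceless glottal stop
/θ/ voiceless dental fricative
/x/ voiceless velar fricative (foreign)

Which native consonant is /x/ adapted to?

h

/h/ is closest: same manner (fricative), place distance 2 (velar→glottal), same voicing; total 2. Next closest is /s/ at distance 3.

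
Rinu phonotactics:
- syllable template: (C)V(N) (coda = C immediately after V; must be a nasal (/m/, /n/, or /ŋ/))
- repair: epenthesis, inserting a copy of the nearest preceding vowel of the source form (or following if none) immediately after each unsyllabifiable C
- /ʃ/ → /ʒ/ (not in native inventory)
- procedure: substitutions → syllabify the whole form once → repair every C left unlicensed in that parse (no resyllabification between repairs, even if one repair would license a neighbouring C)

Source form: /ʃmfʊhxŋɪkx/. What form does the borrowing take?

ʒʊmʊfʊhʊxʊŋɪkɪxɪ

Substitution: /ʃ/ → /ʒ/, giving /ʒmfʊhxŋɪkx/.
The consonants /ʒ/, /m/, /h/, /x/, /k/, /x/ cannot be parsed into a legal (C)V(N) syllable (only a nasal (/m/, /n/, or /ŋ/) is licensed in coda position; onsets are limited to one consonant).
Epenthesis after each stranded consonant: /ʒ/ → /ʒʊ/, /m/ → /mʊ/, /h/ → /hʊ/, /x/ → /xʊ/, /k/ → /kɪ/, /x/ → /xɪ/.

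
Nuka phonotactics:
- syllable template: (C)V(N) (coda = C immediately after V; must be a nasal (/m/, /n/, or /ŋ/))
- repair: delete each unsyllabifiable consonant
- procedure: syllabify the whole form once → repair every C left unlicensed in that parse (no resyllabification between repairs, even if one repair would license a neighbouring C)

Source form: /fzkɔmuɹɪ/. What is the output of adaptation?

kɔmuɹɪ

The consonants /f/, /z/ cannot be parsed into a legal (C)V(N) syllable (only a nasal (/m/, /n/, or /ŋ/) is licensed in coda position; onsets are limited to one consonant).
Each unlicensed consonant is deleted: /f/, /z/.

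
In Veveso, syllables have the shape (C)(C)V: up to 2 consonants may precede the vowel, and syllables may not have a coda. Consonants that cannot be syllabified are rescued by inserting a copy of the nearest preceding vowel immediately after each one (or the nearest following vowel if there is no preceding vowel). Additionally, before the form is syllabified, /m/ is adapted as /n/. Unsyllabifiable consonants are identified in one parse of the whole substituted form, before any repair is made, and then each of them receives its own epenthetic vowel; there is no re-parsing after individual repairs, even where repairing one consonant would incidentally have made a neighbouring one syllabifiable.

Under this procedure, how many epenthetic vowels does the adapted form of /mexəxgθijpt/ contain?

After substitution the input is /nexəxgθijpt/.
The unsyllabifiable consonants are /x/, /j/, /p/, /t/; each receives one epenthetic vowel.

4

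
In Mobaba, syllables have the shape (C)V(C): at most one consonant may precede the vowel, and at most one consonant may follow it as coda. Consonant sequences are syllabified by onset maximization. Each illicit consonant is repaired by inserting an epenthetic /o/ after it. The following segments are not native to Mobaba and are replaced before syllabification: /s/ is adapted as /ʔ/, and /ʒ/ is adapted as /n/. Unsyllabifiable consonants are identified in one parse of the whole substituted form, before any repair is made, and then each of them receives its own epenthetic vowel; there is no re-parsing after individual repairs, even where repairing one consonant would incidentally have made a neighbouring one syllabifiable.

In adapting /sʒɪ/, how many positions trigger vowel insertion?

1

After substitution the input is /ʔnɪ/.
The unsyllabifiable consonants are /ʔ/; each receives one epenthetic vowel.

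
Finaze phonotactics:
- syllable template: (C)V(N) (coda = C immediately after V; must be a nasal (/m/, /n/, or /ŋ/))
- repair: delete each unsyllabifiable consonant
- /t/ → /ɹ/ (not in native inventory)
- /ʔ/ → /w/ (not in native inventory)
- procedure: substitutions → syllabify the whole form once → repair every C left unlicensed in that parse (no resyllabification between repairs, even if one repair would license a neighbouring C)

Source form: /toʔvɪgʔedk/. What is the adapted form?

ɹovɪwe

Substitution: /t/ → /ɹ/, /ʔ/ → /w/, giving /ɹowvɪgwedk/.
Syllabifying with onset maximization leaves /w/, /g/, /d/, /k/ stranded (only a nasal (/m/, /n/, or /ŋ/) is licensed in coda position; onsets are limited to one consonant).
Deletion applies to /w/, /g/, /d/, /k/.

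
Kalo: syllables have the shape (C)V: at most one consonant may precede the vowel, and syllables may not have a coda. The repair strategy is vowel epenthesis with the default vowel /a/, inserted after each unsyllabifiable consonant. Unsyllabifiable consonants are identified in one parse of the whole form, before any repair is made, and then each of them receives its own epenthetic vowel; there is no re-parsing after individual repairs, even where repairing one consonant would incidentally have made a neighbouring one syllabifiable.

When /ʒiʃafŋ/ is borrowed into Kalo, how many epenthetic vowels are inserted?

2

The unsyllabifiable consonants are /f/, /ŋ/; each receives one epenthetic vowel.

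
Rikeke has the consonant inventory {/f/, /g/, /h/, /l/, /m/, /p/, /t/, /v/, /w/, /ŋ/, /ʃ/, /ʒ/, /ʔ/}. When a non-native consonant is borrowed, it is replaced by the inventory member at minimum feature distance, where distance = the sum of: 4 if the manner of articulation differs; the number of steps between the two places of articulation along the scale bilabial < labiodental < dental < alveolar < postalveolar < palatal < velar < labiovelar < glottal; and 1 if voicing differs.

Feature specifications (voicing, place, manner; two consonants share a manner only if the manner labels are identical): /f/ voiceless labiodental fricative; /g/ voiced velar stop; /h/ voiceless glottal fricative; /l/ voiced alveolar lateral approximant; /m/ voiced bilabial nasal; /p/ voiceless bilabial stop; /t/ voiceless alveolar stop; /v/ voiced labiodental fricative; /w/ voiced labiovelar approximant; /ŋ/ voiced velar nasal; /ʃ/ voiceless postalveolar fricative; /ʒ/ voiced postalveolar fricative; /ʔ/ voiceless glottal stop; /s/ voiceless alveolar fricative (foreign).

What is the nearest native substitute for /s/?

/ʃ/ is closest: same manner (fricative), place distance 1 (alveolar→postalveolar), same voicing; total 1. Next closest is /f/ at distance 2.

ʃ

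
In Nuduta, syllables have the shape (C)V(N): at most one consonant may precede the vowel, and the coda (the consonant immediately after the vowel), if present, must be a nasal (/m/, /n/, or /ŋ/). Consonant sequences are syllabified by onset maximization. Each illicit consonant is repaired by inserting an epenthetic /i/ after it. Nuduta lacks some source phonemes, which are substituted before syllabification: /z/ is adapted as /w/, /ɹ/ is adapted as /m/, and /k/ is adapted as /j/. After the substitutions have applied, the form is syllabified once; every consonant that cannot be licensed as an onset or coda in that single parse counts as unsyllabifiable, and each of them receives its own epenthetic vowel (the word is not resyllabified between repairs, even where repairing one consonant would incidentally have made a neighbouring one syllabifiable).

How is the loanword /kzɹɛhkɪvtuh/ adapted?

jiwimɛhijɪvituhi

Substitution: /k/ → /j/, /z/ → /w/, /ɹ/ → /m/, giving /jwmɛhjɪvtuh/.
Syllabifying with onset maximization leaves /j/, /w/, /h/, /v/, /h/ stranded (only a nasal (/m/, /n/, or /ŋ/) is licensed in coda position; onsets are limited to one consonant).
Inserting the epenthetic vowel yields /j/ → /ji/, /w/ → /wi/, /h/ → /hi/, /v/ → /vi/, /h/ → /hi/.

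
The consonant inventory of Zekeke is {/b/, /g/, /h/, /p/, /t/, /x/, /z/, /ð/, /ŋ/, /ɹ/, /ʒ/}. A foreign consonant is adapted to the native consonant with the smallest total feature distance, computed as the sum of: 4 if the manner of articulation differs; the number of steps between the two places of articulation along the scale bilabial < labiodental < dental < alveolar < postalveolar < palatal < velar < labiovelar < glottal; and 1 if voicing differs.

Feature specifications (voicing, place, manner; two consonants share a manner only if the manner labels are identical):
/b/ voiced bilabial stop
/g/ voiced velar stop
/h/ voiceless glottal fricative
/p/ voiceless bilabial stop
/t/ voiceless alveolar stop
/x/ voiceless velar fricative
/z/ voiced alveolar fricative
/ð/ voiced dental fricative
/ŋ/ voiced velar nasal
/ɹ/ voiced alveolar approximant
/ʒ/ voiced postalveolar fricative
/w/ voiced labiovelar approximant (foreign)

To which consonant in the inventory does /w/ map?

ɹ

/ɹ/ is closest: same manner (approximant), place distance 4 (labiovelar→alveolar), same voicing; total 4. Next closest is /g/ at distance 5.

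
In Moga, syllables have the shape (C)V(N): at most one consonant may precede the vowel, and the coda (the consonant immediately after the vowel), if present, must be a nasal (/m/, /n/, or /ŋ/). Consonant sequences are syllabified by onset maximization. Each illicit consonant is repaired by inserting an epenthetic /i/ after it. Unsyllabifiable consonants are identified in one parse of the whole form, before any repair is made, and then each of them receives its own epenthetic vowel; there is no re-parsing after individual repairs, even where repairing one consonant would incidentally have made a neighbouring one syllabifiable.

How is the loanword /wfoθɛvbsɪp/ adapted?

wifoθɛvibisɪpi

The consonants /w/, /v/, /b/, /p/ cannot be parsed into a legal (C)V(N) syllable (only a nasal (/m/, /n/, or /ŋ/) is licensed in coda position; onsets are limited to one consonant).
Inserting the epenthetic vowel yields /w/ → /wi/, /v/ → /vi/, /b/ → /bi/, /p/ → /pi/.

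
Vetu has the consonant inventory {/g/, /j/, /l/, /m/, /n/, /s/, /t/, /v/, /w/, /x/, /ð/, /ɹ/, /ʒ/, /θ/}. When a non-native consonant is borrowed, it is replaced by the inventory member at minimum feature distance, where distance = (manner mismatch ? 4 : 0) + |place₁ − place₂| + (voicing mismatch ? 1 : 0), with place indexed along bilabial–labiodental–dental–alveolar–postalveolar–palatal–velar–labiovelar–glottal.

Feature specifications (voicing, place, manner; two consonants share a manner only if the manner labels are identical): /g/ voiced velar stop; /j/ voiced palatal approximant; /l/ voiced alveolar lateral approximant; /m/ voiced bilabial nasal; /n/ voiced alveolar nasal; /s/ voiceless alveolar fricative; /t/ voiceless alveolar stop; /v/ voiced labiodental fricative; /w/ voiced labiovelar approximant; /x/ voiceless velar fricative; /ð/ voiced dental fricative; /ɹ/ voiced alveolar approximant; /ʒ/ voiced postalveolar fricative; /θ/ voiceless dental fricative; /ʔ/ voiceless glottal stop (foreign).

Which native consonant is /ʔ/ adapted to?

/g/ is closest: same manner (stop), place distance 2 (glottal→velar), voicing differs (+1); total 3. Next closest is /t/ at distance 5.

g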